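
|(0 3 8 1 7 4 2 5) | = 8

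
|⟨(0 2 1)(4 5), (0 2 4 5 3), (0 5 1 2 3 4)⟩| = 720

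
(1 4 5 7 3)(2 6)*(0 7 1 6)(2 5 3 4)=(0 7 4 3 6 5 1 2)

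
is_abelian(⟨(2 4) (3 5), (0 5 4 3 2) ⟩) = no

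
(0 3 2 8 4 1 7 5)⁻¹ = (0 5 7 1 4 8 2 3)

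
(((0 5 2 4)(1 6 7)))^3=(0 4 2 5)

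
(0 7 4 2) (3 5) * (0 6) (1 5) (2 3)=(0 7 4 3 1 5 2 6) 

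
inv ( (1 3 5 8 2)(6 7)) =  (1 2 8 5 3)(6 7)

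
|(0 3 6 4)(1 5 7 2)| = 4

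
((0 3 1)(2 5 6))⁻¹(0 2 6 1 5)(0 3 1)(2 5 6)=(0 6 3 5 2)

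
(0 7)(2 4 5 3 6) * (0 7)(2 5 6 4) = (3 4 6 5)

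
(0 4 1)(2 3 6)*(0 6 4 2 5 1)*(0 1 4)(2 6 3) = (0 6 5 4 1 3)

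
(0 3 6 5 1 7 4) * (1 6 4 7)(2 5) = (0 3 4)(2 5 6)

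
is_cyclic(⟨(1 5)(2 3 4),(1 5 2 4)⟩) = no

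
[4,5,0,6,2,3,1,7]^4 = [4,1,0,3,2,5,6,7]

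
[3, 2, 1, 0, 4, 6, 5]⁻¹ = [3, 2, 1, 0, 4, 6, 5]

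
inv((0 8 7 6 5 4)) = (0 4 5 6 7 8)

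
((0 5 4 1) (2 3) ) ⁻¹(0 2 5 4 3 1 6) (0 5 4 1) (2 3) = (0 6 5 3 4 1 2) 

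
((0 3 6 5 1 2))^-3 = (0 5)(1 3)(2 6)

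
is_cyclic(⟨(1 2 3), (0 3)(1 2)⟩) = no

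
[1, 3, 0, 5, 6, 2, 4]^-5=[0, 1, 2, 3, 6, 5, 4]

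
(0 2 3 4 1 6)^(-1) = (0 6 1 4 3 2)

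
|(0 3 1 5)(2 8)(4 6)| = 4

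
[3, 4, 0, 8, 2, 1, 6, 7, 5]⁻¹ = [2, 5, 4, 0, 1, 8, 6, 7, 3]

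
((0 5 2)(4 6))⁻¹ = (0 2 5)(4 6)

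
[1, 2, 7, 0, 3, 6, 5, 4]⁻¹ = [3, 0, 1, 4, 7, 6, 5, 2]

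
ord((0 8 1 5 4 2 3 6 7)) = 9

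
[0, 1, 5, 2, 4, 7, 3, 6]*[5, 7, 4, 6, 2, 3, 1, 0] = [5, 7, 3, 4, 2, 0, 6, 1]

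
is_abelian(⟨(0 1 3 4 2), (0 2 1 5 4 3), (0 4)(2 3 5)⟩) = no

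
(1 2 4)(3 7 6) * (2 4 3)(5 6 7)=(1 4)(2 3 5 6)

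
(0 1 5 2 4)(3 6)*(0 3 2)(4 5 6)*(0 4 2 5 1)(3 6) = (1 3 2)(4 6 5)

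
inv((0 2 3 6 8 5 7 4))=(0 4 7 5 8 6 3 2)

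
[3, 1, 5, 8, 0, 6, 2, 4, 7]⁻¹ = [4, 1, 6, 0, 7, 2, 5, 8, 3]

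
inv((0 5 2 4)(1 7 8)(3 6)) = (0 4 2 5)(1 8 7)(3 6)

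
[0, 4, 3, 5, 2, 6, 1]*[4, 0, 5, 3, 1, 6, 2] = [4, 1, 3, 6, 5, 2, 0]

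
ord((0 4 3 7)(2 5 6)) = 12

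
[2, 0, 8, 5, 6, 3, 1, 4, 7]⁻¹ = [1, 6, 0, 5, 7, 3, 4, 8, 2]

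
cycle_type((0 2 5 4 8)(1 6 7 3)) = 4.5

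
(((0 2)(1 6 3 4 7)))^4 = (1 7 4 3 6)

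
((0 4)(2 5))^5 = (0 4)(2 5)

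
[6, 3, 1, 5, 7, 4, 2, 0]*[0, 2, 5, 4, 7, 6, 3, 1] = [3, 4, 2, 6, 1, 7, 5, 0] 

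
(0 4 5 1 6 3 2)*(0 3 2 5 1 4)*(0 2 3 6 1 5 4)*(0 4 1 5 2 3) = (0 3 1 5 4 2 6)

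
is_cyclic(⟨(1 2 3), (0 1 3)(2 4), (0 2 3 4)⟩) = no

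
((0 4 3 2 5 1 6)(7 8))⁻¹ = (0 6 1 5 2 3 4)(7 8)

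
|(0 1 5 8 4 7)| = 6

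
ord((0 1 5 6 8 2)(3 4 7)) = 6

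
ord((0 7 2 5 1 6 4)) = 7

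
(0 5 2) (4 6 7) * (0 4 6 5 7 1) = (0 7 6 1) (2 4 5) 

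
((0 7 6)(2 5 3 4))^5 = (0 6 7)(2 5 3 4)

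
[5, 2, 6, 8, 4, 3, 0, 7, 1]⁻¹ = [6, 8, 1, 5, 4, 0, 2, 7, 3]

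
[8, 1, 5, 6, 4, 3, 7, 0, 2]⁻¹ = [7, 1, 8, 5, 4, 2, 3, 6, 0]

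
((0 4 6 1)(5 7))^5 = (0 4 6 1)(5 7)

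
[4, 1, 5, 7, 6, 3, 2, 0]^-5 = [6, 1, 3, 0, 2, 7, 5, 4]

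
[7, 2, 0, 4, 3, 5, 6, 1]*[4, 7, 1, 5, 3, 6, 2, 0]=[0, 1, 4, 3, 5, 6, 2, 7]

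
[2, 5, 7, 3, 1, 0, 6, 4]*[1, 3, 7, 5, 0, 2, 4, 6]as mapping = [0→7, 1→2, 2→6, 3→5, 4→3, 5→1, 6→4, 7→0]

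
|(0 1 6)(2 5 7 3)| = 12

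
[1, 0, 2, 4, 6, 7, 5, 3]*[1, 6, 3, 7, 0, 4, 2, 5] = [6, 1, 3, 0, 2, 5, 4, 7]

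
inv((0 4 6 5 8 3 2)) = (0 2 3 8 5 6 4)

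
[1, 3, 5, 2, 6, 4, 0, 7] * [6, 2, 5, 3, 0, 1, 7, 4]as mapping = [0→2, 1→3, 2→1, 3→5, 4→7, 5→0, 6→6, 7→4]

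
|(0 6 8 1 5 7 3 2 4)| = 9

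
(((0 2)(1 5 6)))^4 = (1 5 6)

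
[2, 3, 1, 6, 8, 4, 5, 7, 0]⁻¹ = [8, 2, 0, 1, 5, 6, 3, 7, 4]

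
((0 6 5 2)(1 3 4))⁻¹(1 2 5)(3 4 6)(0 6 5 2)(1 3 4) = (0 2 3)(1 5 4)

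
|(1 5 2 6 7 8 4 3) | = 8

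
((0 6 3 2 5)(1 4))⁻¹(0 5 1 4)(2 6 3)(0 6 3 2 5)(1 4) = (0 4 1 6)(2 5 3)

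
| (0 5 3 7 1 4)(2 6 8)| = 6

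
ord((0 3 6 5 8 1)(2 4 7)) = 6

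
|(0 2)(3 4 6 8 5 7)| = 6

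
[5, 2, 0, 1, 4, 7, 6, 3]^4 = [1, 7, 3, 5, 4, 2, 6, 0]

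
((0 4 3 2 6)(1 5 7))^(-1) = (0 6 2 3 4)(1 7 5)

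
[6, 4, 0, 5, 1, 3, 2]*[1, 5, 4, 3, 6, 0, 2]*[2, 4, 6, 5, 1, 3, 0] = [6, 0, 4, 2, 3, 5, 1]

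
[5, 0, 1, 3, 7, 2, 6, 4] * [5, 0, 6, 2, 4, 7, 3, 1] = [7, 5, 0, 2, 1, 6, 3, 4]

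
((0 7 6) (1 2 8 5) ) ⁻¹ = (0 6 7) (1 5 8 2) 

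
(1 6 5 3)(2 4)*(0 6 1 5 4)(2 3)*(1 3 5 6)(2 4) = (0 1 3 6 2)(4 5)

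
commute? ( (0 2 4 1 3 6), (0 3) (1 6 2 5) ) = no: (0 2 4 1 3 6)*(0 3) (1 6 2 5) = (0 5 1) (2 4 6 3), (0 3) (1 6 2 5)*(0 2 4 1 3 6) = (0 6 4 1) (2 5 3) 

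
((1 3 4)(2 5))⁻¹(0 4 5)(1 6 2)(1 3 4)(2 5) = (0 1 2)(3 6 5)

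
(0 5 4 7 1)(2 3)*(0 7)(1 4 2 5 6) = (0 6 1 7 4)(2 3 5)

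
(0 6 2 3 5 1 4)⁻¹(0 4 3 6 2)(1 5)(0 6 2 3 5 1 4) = (0 5 2 3 6)(1 4)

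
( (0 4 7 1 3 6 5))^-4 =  (0 1 5 7 6 4 3)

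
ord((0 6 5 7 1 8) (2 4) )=6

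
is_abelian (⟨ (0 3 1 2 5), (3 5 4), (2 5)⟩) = no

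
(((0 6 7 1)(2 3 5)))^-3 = (0 6 7 1)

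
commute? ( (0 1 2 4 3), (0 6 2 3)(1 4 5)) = no: (0 1 2 4 3)*(0 6 2 3)(1 4 5) = (0 4)(1 3 6 2 5), (0 6 2 3)(1 4 5)*(0 1 2 4 3) = (0 6 4 5 2)(1 3)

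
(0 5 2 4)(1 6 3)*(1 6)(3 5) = (0 3 6 5 2 4)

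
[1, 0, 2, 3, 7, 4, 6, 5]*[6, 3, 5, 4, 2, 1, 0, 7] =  [3, 6, 5, 4, 7, 2, 0, 1]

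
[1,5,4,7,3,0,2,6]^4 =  [1,5,6,4,2,0,7,3]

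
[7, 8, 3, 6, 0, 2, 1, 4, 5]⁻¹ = [4, 6, 5, 2, 7, 8, 3, 0, 1]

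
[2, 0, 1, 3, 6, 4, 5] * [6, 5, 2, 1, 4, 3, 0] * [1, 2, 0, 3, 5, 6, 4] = [0, 4, 6, 2, 1, 5, 3]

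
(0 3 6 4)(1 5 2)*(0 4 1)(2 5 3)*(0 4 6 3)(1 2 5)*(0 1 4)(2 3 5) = (0 2)(3 5 4 6)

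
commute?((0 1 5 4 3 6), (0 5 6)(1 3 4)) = no:(0 1 5 4 3 6)*(0 5 6)(1 3 4) = (0 3)(1 6 5), (0 5 6)(1 3 4)*(0 1 5 4 3 6) = (0 4 5)(1 6)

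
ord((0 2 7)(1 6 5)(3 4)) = 6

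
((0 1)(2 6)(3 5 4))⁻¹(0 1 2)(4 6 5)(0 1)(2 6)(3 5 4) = (0 6 1)(2 4 3)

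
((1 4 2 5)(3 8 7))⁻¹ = (1 5 2 4)(3 7 8)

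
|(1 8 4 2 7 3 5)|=7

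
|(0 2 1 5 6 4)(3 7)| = 6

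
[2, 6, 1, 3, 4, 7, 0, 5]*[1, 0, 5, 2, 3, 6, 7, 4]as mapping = [0→5, 1→7, 2→0, 3→2, 4→3, 5→4, 6→1, 7→6]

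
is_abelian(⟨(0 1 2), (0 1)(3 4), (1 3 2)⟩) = no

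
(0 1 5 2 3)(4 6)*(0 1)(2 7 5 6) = (1 6 4 2 3)(5 7)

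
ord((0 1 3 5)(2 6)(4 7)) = 4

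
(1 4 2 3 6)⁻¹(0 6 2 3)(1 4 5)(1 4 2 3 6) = (0 1 3 6)(2 5 4)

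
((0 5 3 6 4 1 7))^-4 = (0 6 7 3 1 5 4)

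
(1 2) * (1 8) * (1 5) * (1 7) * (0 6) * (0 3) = (0 6 3)(1 2 8 5 7)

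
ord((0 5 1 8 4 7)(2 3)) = 6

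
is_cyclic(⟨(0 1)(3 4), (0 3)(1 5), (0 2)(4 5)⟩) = no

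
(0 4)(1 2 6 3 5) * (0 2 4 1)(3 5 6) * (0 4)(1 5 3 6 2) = (0 5 4 1)(2 6 3)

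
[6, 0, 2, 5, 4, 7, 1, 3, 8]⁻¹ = [1, 6, 2, 7, 4, 3, 0, 5, 8]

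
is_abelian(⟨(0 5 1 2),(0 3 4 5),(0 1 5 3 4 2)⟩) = no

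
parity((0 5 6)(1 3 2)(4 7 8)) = even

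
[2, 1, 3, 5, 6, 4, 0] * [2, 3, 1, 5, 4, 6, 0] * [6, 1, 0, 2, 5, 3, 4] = [1, 2, 3, 4, 6, 5, 0]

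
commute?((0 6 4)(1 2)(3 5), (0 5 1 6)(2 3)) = no:(0 6 4)(1 2)(3 5)*(0 5 1 6)(2 3) = (1 3)(2 6 4 5), (0 5 1 6)(2 3)*(0 6 4)(1 2)(3 5) = (0 3 1 4)(2 5)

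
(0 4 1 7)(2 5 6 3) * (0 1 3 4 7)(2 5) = (0 7 1)(3 5 6 4)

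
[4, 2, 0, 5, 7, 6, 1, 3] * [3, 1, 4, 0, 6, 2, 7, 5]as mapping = [0→6, 1→4, 2→3, 3→2, 4→5, 5→7, 6→1, 7→0]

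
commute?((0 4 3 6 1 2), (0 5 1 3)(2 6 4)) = no:(0 4 3 6 1 2)*(0 5 1 3)(2 6 4) = (0 2 5 1 6 3 4), (0 5 1 3)(2 6 4)*(0 4 3 6 1 2) = (0 5 2 1 6 3 4)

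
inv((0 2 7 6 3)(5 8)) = (0 3 6 7 2)(5 8)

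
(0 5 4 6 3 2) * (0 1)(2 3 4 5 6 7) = (0 6 4 7 2 1)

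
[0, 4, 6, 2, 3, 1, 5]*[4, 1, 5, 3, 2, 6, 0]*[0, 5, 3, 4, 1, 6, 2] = [1, 3, 0, 6, 4, 5, 2]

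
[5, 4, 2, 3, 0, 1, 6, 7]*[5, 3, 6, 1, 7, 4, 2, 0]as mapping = [0→4, 1→7, 2→6, 3→1, 4→5, 5→3, 6→2, 7→0]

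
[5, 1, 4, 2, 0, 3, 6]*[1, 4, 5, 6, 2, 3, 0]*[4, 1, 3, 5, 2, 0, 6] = [5, 2, 3, 0, 1, 6, 4]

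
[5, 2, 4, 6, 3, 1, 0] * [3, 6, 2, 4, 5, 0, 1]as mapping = [0→0, 1→2, 2→5, 3→1, 4→4, 5→6, 6→3]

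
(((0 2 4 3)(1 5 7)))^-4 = (1 7 5)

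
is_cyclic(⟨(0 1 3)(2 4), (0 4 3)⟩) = no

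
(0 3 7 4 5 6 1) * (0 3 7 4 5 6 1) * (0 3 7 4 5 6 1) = (0 4 1 7 6 3 5)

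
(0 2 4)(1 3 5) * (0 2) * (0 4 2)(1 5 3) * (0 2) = (0 4 2)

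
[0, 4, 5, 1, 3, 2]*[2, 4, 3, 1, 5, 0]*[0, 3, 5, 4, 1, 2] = [5, 2, 0, 1, 3, 4]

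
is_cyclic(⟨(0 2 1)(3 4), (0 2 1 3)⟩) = no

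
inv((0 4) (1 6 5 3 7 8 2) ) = (0 4) (1 2 8 7 3 5 6) 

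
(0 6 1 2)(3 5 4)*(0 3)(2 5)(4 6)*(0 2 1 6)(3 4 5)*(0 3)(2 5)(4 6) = (0 2 6 4 5 3 1)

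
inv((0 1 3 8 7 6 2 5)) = (0 5 2 6 7 8 3 1)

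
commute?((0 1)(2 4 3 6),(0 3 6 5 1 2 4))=no:(0 1)(2 4 3 6) * (0 3 6 5 1 2 4)=(0 2)(1 3 5)(4 6),(0 3 6 5 1 2 4) * (0 1)(2 4 3 6)=(0 6 5)(1 4)(2 3)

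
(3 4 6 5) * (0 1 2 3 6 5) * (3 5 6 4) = (0 1 2 5 4 6)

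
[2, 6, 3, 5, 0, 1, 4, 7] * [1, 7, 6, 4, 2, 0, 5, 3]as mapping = [0→6, 1→5, 2→4, 3→0, 4→1, 5→7, 6→2, 7→3]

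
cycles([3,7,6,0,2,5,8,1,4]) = (0 3)(1 7)(2 6 8 4)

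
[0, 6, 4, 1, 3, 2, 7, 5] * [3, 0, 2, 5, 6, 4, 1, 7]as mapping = [0→3, 1→1, 2→6, 3→0, 4→5, 5→2, 6→7, 7→4]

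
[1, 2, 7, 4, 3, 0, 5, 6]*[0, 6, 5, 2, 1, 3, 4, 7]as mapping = [0→6, 1→5, 2→7, 3→1, 4→2, 5→0, 6→3, 7→4]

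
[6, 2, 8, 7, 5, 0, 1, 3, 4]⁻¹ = [5, 6, 1, 7, 8, 4, 0, 3, 2]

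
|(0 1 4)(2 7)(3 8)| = 6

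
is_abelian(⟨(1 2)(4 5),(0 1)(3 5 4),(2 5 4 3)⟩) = no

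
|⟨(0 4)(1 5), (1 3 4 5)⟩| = 20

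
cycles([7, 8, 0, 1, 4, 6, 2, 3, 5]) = (0 7 3 1 8 5 6 2)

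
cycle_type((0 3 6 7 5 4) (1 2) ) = 2.6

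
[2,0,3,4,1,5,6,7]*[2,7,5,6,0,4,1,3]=[5,2,6,0,7,4,1,3]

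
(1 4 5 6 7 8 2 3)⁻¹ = (1 3 2 8 7 6 5 4)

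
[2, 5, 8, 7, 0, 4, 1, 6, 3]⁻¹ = [4, 6, 0, 8, 5, 1, 7, 3, 2]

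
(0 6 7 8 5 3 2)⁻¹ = (0 2 3 5 8 7 6)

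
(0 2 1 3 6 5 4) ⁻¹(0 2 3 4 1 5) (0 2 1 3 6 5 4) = (0 3 4 2 1 6) 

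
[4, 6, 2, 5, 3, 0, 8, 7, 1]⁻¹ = [5, 8, 2, 4, 0, 3, 1, 7, 6]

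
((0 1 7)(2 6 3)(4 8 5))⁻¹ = (0 7 1)(2 3 6)(4 5 8)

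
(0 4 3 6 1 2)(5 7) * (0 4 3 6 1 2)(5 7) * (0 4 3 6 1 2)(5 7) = (0 6)(1 4)(2 3)(5 7)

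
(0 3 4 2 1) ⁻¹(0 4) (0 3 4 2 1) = (2 3) 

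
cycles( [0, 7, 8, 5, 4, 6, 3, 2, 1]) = (1 7 2 8)(3 5 6)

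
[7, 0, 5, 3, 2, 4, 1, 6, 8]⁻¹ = [1, 6, 4, 3, 5, 2, 7, 0, 8]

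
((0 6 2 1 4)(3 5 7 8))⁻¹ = (0 4 1 2 6)(3 8 7 5)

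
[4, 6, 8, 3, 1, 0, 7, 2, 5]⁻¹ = [5, 4, 7, 3, 0, 8, 1, 6, 2]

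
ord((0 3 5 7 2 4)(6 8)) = 6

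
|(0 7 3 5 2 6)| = 6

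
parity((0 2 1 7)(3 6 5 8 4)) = odd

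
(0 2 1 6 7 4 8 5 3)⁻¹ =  (0 3 5 8 4 7 6 1 2)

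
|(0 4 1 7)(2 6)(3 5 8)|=12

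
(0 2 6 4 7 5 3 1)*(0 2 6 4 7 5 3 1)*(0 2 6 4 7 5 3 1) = (0 4 3 2 7 1 6 5)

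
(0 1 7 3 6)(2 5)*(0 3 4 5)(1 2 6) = (0 2)(1 7 4 5 6 3)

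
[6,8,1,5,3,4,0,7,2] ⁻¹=[6,2,8,4,5,3,0,7,1] 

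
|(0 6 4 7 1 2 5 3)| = 8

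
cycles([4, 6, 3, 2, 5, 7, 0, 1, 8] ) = (0 4 5 7 1 6)(2 3)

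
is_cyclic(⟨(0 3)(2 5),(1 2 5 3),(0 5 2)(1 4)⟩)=no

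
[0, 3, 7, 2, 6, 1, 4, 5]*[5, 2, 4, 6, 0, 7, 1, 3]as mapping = [0→5, 1→6, 2→3, 3→4, 4→1, 5→2, 6→0, 7→7]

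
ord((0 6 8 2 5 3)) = 6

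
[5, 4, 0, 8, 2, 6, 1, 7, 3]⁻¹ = [2, 6, 4, 8, 1, 0, 5, 7, 3]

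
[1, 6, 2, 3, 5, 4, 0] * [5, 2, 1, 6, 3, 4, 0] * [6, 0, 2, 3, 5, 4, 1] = [2, 6, 0, 1, 5, 3, 4]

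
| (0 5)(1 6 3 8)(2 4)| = 4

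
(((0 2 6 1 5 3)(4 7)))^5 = (0 3 5 1 6 2)(4 7)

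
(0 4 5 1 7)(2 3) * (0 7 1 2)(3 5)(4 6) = (0 6 4 3)(2 5)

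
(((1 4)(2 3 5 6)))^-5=(1 4)(2 6 5 3)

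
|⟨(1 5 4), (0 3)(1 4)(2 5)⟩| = 24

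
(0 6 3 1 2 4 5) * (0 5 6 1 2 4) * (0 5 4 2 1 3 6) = (0 3 1 2 5 4)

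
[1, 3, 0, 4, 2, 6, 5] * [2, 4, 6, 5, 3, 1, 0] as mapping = [0→4, 1→5, 2→2, 3→3, 4→6, 5→0, 6→1] 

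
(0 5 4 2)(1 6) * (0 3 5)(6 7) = (1 7 6)(2 3 5 4)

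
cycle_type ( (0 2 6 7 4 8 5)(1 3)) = 2.7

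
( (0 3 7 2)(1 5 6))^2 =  (0 7)(1 6 5)(2 3)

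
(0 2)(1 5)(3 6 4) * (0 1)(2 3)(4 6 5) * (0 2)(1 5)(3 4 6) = (0 4)(1 6 3)(2 5)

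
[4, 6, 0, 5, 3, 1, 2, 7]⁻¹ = [2, 5, 6, 4, 0, 3, 1, 7]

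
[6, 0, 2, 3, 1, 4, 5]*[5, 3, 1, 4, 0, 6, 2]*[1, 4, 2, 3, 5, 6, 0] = [2, 6, 4, 5, 3, 1, 0]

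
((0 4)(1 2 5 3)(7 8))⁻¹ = (0 4)(1 3 5 2)(7 8)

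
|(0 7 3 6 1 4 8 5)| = 8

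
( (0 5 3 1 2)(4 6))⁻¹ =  (0 2 1 3 5)(4 6)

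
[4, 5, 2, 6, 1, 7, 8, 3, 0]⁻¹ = [8, 4, 2, 7, 0, 1, 3, 5, 6]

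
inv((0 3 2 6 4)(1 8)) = (0 4 6 2 3)(1 8)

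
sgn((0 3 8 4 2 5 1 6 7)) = 1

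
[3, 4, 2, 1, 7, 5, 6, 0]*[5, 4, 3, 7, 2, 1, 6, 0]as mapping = [0→7, 1→2, 2→3, 3→4, 4→0, 5→1, 6→6, 7→5]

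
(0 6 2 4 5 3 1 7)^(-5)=(0 4 1 6 5 7 2 3)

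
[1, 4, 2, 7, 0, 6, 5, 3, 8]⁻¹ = [4, 0, 2, 7, 1, 6, 5, 3, 8]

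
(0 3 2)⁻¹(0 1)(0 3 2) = (1 3)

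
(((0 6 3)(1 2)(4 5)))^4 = (0 6 3)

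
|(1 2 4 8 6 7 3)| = 7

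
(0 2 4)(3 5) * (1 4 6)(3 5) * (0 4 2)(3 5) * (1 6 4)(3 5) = (1 2 4)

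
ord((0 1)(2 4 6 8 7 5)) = 6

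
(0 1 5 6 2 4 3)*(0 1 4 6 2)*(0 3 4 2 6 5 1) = (0 2 5 6 3)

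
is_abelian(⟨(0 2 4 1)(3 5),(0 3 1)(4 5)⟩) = no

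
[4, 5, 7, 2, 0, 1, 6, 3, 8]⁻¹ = [4, 5, 3, 7, 0, 1, 6, 2, 8]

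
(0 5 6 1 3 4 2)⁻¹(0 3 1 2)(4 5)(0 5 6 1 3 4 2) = (0 5 4 3)(2 6)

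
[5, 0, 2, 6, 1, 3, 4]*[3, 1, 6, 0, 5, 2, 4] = [2, 3, 6, 4, 1, 0, 5]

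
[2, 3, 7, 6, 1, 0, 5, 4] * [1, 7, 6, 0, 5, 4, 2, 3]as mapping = [0→6, 1→0, 2→3, 3→2, 4→7, 5→1, 6→4, 7→5]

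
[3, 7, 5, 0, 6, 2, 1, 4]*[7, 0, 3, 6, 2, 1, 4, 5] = [6, 5, 1, 7, 4, 3, 0, 2]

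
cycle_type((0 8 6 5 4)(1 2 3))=3.5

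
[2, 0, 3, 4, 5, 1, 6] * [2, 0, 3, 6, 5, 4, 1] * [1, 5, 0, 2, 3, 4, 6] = [2, 0, 6, 4, 3, 1, 5]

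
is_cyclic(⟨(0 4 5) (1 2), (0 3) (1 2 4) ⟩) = no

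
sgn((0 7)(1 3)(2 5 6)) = 1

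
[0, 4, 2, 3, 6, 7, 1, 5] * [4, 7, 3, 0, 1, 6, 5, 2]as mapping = [0→4, 1→1, 2→3, 3→0, 4→5, 5→2, 6→7, 7→6]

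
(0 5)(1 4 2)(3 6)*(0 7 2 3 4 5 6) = (0 6 4 3)(1 5 7 2)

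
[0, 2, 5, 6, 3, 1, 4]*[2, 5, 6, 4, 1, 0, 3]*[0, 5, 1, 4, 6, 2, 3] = [1, 3, 0, 4, 6, 2, 5]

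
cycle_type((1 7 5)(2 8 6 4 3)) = 3.5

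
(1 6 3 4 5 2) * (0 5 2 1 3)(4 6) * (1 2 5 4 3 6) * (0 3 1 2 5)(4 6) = (0 6 3 2 4)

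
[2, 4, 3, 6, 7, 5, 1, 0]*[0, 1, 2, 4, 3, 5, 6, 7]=[2, 3, 4, 6, 7, 5, 1, 0]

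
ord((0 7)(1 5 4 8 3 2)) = 6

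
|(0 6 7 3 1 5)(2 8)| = 6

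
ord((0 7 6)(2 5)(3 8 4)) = 6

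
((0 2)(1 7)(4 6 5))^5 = (0 2)(1 7)(4 5 6)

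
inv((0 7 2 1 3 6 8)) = (0 8 6 3 1 2 7)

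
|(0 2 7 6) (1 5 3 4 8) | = 20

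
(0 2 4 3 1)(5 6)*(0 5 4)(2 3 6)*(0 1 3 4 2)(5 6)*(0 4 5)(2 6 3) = (0 5 4)(1 3 2)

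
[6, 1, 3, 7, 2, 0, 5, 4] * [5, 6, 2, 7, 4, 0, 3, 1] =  [3, 6, 7, 1, 2, 5, 0, 4]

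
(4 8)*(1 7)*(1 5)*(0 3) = (0 3)(1 7 5)(4 8)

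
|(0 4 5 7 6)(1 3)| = 10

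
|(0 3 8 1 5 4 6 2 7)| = 9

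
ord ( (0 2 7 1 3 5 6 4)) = 8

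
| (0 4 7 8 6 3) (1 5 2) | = 6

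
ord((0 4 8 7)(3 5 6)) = 12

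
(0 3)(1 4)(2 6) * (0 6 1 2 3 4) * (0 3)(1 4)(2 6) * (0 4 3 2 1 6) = (0 6 4)(1 2 3)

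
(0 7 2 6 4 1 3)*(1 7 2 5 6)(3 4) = (0 2 1 4 7 5 6 3)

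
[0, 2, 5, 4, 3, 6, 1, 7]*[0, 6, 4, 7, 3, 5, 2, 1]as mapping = [0→0, 1→4, 2→5, 3→3, 4→7, 5→2, 6→6, 7→1]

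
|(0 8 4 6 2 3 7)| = 7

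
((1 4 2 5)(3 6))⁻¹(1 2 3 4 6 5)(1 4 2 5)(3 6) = (1 4 5 6 2 3)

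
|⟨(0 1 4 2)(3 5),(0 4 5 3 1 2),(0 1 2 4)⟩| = 720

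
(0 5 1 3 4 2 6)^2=(0 1 4 6 5 3 2)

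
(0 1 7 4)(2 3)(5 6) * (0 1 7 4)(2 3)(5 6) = (0 7)(1 4)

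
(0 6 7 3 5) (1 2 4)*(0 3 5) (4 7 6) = (0 4 1 2 7 5 3) 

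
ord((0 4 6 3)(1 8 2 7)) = 4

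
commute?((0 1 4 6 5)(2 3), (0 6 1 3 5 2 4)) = no:(0 1 4 6 5)(2 3)*(0 6 1 3 5 2 4) = (0 3 4 1)(2 5 6), (0 6 1 3 5 2 4)*(0 1 4 6 5)(2 3) = (0 5 3)(1 2 6 4)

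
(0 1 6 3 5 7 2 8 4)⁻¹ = (0 4 8 2 7 5 3 6 1)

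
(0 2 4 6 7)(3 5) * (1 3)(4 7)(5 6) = (0 2 7)(1 3 6 4 5)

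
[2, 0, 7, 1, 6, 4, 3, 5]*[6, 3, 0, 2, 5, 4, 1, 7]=[0, 6, 7, 3, 1, 5, 2, 4]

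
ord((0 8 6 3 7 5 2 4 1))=9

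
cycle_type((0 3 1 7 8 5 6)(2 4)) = 2.7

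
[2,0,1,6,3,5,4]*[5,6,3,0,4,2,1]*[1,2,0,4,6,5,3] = [4,5,3,2,1,0,6]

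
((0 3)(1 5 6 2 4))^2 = (1 6 4 5 2)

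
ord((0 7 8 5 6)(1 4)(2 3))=10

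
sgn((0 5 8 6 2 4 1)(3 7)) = -1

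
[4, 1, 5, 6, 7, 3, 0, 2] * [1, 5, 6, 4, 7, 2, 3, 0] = [7, 5, 2, 3, 0, 4, 1, 6]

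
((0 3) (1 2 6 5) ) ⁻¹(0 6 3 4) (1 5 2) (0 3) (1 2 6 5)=(0 4 3 5) (1 6 2) 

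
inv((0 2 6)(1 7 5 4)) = (0 6 2)(1 4 5 7)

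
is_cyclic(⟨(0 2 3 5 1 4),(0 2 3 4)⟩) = no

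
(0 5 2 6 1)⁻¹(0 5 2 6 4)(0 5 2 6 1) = (1 4 5 2 6)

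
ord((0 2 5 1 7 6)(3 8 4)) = 6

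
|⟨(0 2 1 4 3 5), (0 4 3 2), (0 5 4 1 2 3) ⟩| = 720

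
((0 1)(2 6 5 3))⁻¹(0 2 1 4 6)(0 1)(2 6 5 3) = (0 4 5 1 6)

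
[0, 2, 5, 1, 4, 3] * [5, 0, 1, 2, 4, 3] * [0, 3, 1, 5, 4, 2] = [2, 3, 5, 0, 4, 1]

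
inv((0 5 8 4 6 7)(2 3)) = (0 7 6 4 8 5)(2 3)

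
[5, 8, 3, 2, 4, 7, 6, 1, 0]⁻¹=[8, 7, 3, 2, 4, 0, 6, 5, 1]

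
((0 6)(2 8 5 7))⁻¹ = (0 6)(2 7 5 8)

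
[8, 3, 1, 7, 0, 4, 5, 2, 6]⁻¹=[4, 2, 7, 1, 5, 6, 8, 3, 0]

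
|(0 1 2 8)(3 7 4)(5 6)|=12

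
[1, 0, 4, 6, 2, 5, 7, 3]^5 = [1, 0, 4, 7, 2, 5, 3, 6]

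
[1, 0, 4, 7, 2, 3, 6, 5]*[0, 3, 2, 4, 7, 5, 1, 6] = [3, 0, 7, 6, 2, 4, 1, 5]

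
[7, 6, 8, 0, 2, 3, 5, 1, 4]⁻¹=[3, 7, 4, 5, 8, 6, 1, 0, 2]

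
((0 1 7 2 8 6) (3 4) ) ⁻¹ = (0 6 8 2 7 1) (3 4) 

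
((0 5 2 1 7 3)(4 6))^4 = (0 7 2)(1 5 3)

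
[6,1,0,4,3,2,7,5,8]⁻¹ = [2,1,5,4,3,7,0,6,8]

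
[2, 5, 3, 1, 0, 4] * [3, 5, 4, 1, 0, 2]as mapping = [0→4, 1→2, 2→1, 3→5, 4→3, 5→0]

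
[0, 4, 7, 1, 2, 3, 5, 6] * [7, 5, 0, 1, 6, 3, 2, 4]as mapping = [0→7, 1→6, 2→4, 3→5, 4→0, 5→1, 6→3, 7→2]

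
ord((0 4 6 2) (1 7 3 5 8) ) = 20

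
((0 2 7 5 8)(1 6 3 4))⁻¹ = (0 8 5 7 2)(1 4 3 6)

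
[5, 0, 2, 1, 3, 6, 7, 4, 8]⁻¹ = [1, 3, 2, 4, 7, 0, 5, 6, 8]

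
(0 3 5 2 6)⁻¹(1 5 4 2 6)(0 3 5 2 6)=(0 1 2 4 6)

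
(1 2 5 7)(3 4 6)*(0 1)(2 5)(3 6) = (0 1 5 7)(3 4)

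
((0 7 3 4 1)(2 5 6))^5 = (2 6 5)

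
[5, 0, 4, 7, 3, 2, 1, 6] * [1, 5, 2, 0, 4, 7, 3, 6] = [7, 1, 4, 6, 0, 2, 5, 3]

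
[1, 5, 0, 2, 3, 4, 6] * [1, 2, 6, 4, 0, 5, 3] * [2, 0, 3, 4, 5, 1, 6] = [3, 1, 0, 6, 5, 2, 4]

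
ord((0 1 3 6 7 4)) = 6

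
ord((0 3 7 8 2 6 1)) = 7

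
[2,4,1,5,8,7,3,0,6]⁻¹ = [7,2,0,6,1,3,8,5,4]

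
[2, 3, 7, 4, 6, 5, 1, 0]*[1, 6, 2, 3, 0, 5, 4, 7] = [2, 3, 7, 0, 4, 5, 6, 1]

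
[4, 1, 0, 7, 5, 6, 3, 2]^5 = [7, 1, 3, 5, 2, 0, 4, 6]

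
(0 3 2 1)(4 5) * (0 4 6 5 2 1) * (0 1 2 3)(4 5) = (1 5 6 4 3 2)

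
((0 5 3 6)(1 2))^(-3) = (0 5 3 6)(1 2)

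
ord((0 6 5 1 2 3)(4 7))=6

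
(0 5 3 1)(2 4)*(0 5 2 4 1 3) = (0 2 1 5)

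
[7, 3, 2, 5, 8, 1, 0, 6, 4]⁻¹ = [6, 5, 2, 1, 8, 3, 7, 0, 4]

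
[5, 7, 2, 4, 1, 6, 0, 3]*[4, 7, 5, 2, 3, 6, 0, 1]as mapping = [0→6, 1→1, 2→5, 3→3, 4→7, 5→0, 6→4, 7→2]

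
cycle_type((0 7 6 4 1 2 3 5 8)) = 9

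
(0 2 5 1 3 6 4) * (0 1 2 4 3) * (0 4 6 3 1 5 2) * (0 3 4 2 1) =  (0 6) (1 2) (3 4 5) 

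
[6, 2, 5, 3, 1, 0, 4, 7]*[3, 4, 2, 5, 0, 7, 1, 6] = [1, 2, 7, 5, 4, 3, 0, 6]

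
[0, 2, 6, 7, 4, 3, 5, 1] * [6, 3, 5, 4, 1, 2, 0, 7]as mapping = [0→6, 1→5, 2→0, 3→7, 4→1, 5→4, 6→2, 7→3]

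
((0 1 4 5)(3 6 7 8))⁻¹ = (0 5 4 1)(3 8 7 6)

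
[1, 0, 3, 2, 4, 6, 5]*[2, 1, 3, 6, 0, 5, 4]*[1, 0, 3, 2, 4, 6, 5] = [0, 3, 5, 2, 1, 4, 6]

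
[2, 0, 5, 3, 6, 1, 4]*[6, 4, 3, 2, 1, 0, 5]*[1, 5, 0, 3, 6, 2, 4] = [3, 4, 1, 0, 2, 6, 5]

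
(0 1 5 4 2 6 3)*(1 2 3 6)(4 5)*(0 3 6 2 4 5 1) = (0 4 6 2)(1 5)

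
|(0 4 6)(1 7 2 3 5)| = 15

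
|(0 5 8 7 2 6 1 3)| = 8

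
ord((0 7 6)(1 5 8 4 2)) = 15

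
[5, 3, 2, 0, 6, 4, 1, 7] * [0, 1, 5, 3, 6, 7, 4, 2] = [7, 3, 5, 0, 4, 6, 1, 2]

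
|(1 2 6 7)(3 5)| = 4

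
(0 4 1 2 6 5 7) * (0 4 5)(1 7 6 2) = (0 5 6)(4 7)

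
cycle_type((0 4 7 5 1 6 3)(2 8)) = 2.7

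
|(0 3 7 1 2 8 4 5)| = 8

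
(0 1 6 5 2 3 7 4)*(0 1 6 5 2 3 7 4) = (0 6 2 7)(1 5 3 4)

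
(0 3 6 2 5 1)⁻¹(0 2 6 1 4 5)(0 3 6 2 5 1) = (0 4 1 3 5 2)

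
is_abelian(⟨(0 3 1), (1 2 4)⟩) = no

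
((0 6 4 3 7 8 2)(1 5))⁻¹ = (0 2 8 7 3 4 6)(1 5)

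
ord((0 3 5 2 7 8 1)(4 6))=14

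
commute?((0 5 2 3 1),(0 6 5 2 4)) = no:(0 5 2 3 1) * (0 6 5 2 4) = (0 2 3 1 6 5 4),(0 6 5 2 4) * (0 5 2 3 1) = (0 6 2 4 5 3 1)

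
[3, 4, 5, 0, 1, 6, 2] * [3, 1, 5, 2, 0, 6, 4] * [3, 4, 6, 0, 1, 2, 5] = [6, 3, 5, 0, 4, 1, 2]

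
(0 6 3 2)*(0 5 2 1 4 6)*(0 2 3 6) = (0 2 5 3 1 4)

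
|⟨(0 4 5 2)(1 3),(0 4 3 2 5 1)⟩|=72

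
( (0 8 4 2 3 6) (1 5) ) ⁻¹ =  (0 6 3 2 4 8) (1 5) 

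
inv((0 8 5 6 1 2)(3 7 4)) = (0 2 1 6 5 8)(3 4 7)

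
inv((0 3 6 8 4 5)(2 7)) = (0 5 4 8 6 3)(2 7)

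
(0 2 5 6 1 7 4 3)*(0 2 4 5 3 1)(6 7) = (0 4 1 6)(2 3)(5 7)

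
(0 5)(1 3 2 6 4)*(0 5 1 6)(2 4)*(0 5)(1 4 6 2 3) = (0 4 2 5)(3 6)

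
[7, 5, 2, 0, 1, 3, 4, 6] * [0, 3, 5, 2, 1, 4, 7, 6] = [6, 4, 5, 0, 3, 2, 1, 7]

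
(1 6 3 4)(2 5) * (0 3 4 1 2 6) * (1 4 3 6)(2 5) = (0 6 3 4 5 1)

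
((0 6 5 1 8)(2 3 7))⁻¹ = (0 8 1 5 6)(2 7 3)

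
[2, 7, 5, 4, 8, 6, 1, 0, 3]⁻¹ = [7, 6, 0, 8, 3, 2, 5, 1, 4]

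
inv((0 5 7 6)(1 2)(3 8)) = (0 6 7 5)(1 2)(3 8)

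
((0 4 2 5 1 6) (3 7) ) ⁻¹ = (0 6 1 5 2 4) (3 7) 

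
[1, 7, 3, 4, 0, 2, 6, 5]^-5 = [7, 5, 4, 0, 1, 3, 6, 2]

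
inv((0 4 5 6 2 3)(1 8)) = (0 3 2 6 5 4)(1 8)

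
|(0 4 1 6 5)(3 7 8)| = 15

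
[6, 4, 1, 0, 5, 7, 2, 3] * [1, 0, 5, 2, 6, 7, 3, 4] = [3, 6, 0, 1, 7, 4, 5, 2]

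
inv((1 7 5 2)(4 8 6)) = (1 2 5 7)(4 6 8)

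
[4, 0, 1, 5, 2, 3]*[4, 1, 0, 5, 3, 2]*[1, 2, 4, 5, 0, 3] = [5, 0, 2, 4, 1, 3]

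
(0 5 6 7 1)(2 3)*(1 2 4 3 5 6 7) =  (0 6 1)(2 5 7)(3 4)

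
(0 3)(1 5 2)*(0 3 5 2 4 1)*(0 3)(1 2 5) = (0 1 5 4 2 3)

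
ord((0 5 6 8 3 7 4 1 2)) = 9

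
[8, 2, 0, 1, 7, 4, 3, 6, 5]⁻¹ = [2, 3, 1, 6, 5, 8, 7, 4, 0]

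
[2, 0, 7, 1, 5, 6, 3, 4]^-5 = [4, 7, 5, 2, 3, 1, 0, 6]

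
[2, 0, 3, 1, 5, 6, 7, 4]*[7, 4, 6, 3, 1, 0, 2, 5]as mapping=[0→6, 1→7, 2→3, 3→4, 4→0, 5→2, 6→5, 7→1]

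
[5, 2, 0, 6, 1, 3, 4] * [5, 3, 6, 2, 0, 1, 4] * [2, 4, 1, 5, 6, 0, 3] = [4, 3, 0, 6, 5, 1, 2]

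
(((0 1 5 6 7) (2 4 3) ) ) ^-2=(0 6 1 7 5) (2 4 3) 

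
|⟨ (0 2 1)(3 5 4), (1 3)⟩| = 24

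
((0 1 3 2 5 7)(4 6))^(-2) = (0 5 3)(1 7 2)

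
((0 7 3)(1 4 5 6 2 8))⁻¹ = (0 3 7)(1 8 2 6 5 4)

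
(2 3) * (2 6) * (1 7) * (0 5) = (0 5)(1 7)(2 3 6)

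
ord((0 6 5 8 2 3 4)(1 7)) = 14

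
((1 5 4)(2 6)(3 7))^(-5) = (1 5 4)(2 6)(3 7)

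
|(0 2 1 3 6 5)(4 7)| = 6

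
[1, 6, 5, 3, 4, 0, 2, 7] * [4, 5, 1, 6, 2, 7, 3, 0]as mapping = [0→5, 1→3, 2→7, 3→6, 4→2, 5→4, 6→1, 7→0]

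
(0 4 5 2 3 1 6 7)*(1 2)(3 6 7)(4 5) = (0 5 1 7)(2 6 3)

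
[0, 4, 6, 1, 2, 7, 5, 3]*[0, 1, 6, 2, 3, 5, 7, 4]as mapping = [0→0, 1→3, 2→7, 3→1, 4→6, 5→4, 6→5, 7→2]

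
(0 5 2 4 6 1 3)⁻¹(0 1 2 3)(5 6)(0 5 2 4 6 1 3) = (0 5 3 4)(1 2)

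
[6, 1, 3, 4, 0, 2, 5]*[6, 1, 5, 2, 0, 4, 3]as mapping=[0→3, 1→1, 2→2, 3→0, 4→6, 5→5, 6→4]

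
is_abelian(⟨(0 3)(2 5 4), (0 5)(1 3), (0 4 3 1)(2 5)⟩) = no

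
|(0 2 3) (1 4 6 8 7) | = 15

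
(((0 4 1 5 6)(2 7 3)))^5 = (2 3 7)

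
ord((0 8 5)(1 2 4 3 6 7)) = 6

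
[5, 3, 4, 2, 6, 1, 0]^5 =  [4, 0, 1, 5, 3, 6, 2]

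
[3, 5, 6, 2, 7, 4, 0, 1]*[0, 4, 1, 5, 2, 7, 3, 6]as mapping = [0→5, 1→7, 2→3, 3→1, 4→6, 5→2, 6→0, 7→4]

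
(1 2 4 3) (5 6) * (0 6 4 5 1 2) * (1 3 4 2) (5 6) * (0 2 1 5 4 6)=(0 4 6 3 5 1 2) 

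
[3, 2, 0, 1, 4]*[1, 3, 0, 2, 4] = [2, 0, 1, 3, 4]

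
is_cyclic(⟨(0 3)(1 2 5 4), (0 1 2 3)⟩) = no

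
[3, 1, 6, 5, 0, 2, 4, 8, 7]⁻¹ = [4, 1, 5, 0, 6, 3, 2, 8, 7]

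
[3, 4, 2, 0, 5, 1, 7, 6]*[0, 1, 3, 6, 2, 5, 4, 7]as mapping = [0→6, 1→2, 2→3, 3→0, 4→5, 5→1, 6→7, 7→4]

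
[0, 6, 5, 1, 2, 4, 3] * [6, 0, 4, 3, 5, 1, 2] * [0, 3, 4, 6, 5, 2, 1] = [1, 4, 3, 0, 5, 2, 6]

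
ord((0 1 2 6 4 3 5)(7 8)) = 14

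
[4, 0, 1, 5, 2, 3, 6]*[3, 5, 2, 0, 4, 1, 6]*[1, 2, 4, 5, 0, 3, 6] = [0, 5, 3, 2, 4, 1, 6]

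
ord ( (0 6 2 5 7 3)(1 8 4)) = 6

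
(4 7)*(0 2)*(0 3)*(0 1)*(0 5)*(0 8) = (0 2 3 1 5 8)(4 7)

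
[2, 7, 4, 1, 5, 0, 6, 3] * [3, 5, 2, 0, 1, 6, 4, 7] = [2, 7, 1, 5, 6, 3, 4, 0]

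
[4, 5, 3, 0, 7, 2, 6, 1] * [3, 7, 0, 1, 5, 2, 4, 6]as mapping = [0→5, 1→2, 2→1, 3→3, 4→6, 5→0, 6→4, 7→7]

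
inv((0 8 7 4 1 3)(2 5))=(0 3 1 4 7 8)(2 5)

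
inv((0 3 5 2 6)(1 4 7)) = (0 6 2 5 3)(1 7 4)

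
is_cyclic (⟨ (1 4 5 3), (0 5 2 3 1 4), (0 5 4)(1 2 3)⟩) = no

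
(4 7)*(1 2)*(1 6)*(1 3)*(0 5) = (0 5)(1 2 6 3)(4 7)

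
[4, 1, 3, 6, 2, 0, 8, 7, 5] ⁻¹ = [5, 1, 4, 2, 0, 8, 3, 7, 6] 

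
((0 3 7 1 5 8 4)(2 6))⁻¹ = (0 4 8 5 1 7 3)(2 6)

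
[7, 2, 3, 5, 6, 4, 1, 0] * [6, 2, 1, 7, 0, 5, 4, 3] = [3, 1, 7, 5, 4, 0, 2, 6]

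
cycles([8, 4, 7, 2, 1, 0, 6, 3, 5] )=(0 8 5)(1 4)(2 7 3)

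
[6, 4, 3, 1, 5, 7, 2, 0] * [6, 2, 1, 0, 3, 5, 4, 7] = [4, 3, 0, 2, 5, 7, 1, 6] 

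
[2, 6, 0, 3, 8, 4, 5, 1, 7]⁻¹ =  [2, 7, 0, 3, 5, 6, 1, 8, 4]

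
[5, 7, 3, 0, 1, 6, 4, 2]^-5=[4, 3, 5, 6, 2, 1, 7, 0]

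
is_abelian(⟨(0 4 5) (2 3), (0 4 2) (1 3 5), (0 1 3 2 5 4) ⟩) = no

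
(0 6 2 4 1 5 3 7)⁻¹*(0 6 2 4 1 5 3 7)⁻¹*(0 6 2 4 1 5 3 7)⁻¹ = (0 5 2 7 1 6 3 4)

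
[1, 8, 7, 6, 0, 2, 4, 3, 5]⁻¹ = [4, 0, 5, 7, 6, 8, 3, 2, 1]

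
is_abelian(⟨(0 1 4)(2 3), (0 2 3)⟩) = no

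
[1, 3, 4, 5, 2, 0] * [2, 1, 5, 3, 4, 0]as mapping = [0→1, 1→3, 2→4, 3→0, 4→5, 5→2]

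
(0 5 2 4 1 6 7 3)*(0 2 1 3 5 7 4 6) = (0 7 5 1)(2 6 4 3)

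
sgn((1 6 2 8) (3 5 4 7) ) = 1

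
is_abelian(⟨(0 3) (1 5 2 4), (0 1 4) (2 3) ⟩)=no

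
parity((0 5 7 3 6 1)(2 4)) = even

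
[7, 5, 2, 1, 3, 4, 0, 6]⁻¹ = [6, 3, 2, 4, 5, 1, 7, 0]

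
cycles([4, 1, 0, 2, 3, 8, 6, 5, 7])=(0 4 3 2)(5 8 7)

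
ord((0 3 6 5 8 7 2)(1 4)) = 14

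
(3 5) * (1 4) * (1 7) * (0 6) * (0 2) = (0 6 2)(1 4 7)(3 5)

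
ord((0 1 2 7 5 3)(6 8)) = 6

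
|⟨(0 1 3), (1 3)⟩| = 6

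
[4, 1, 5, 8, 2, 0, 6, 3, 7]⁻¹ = [5, 1, 4, 7, 0, 2, 6, 8, 3]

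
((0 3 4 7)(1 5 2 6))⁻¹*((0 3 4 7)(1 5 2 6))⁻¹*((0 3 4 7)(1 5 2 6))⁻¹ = (0 3 4 7)(1 5 2 6)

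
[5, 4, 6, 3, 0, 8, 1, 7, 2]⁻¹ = [4, 6, 8, 3, 1, 0, 2, 7, 5]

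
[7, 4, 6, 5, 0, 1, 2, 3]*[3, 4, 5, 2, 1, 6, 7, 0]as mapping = [0→0, 1→1, 2→7, 3→6, 4→3, 5→4, 6→5, 7→2]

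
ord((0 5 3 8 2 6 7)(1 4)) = 14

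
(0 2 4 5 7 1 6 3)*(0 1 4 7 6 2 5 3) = (0 5 6) (1 2 7 4 3) 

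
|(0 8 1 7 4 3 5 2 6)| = 9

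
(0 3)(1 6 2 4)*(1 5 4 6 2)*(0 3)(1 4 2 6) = (1 6 4 5 2)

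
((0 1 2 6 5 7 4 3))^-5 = (0 6 4 1 5 3 2 7)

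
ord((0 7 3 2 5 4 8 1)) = 8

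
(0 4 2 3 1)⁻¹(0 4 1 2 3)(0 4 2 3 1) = (0 3 1 4 2)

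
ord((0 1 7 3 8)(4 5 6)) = 15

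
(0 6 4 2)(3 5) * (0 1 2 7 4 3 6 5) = (0 5 6 3)(1 2)(4 7)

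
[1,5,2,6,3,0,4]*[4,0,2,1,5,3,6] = [0,3,2,6,1,4,5]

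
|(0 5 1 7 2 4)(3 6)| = 6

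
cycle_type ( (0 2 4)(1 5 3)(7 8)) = 2.3^2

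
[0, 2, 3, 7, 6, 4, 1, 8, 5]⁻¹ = [0, 6, 1, 2, 5, 8, 4, 3, 7]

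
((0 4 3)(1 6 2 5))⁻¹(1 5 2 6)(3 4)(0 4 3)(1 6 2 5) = (0 3)(1 5 2 6)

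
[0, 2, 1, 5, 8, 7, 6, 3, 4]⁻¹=[0, 2, 1, 7, 8, 3, 6, 5, 4]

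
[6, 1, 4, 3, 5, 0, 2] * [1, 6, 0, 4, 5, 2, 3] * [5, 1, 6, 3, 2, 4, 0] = [3, 0, 4, 2, 6, 1, 5]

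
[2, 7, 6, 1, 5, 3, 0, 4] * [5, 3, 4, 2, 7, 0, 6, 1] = [4, 1, 6, 3, 0, 2, 5, 7]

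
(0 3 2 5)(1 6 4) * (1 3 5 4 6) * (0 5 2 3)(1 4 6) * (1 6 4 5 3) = (0 2 4)(1 5 3)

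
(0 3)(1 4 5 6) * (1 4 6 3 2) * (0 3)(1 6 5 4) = (0 2 6 1 5)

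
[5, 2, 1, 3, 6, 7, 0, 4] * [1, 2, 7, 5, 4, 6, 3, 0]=[6, 7, 2, 5, 3, 0, 1, 4]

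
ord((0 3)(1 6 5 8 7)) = 10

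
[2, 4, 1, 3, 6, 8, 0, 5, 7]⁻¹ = [6, 2, 0, 3, 1, 7, 4, 8, 5]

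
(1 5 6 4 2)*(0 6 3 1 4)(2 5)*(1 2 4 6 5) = (0 5 3 2 6)(1 4)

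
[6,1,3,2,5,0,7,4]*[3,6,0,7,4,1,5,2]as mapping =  [0→5,1→6,2→7,3→0,4→1,5→3,6→2,7→4]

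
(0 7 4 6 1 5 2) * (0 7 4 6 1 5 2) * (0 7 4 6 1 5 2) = (0 6 2 4 5 7 1)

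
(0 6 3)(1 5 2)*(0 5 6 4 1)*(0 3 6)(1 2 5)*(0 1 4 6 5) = (0 6 5)(2 3 4)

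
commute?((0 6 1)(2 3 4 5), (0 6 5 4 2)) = no:(0 6 1)(2 3 4 5)*(0 6 5 4 2) = (0 5)(1 6)(2 3), (0 6 5 4 2)*(0 6 1)(2 3 4 5) = (0 1)(2 6)(3 4)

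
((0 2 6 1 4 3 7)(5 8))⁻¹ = (0 7 3 4 1 6 2)(5 8)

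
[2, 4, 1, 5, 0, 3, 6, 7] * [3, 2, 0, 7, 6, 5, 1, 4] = [0, 6, 2, 5, 3, 7, 1, 4]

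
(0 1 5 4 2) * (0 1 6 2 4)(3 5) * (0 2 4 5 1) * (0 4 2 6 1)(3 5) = (0 1 5 6 2 4 3)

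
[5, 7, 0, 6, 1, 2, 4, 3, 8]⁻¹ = [2, 4, 5, 7, 6, 0, 3, 1, 8]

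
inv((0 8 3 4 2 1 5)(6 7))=(0 5 1 2 4 3 8)(6 7)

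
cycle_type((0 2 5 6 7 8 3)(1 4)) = 2.7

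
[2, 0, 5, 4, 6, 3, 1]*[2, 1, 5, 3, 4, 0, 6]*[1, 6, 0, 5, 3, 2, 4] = [2, 0, 1, 3, 4, 5, 6]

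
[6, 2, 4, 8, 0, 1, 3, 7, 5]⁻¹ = [4, 5, 1, 6, 2, 8, 0, 7, 3]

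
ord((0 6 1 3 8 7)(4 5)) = 6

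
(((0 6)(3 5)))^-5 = (0 6)(3 5)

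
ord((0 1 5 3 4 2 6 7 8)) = 9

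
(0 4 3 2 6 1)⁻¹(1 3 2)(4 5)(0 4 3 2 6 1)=(0 2 6)(3 5)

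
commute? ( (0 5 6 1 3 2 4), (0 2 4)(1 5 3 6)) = no: (0 5 6 1 3 2 4)*(0 2 4)(1 5 3 6) = (0 3 4 2)(1 6 5), (0 2 4)(1 5 3 6)*(0 5 6 1 3 2 4) = (0 4 5 2)(1 6 3)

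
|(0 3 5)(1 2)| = 6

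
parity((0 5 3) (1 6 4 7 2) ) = even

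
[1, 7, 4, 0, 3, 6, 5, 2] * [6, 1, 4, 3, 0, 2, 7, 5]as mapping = [0→1, 1→5, 2→0, 3→6, 4→3, 5→7, 6→2, 7→4]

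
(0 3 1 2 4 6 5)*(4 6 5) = (0 3 1 2 6 4 5)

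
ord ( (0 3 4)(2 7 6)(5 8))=6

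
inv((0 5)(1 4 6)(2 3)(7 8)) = (0 5)(1 6 4)(2 3)(7 8)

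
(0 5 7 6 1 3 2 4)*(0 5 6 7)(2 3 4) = (0 6 1 4 5)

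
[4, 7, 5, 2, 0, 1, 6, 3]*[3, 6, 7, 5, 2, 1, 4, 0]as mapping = [0→2, 1→0, 2→1, 3→7, 4→3, 5→6, 6→4, 7→5]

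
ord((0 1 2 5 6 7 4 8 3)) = 9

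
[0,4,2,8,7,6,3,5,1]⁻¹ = [0,8,2,6,1,7,5,4,3]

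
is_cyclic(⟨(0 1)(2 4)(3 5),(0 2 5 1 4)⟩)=no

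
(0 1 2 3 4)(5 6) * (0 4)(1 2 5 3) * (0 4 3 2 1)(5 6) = (0 1 6 2)(3 4)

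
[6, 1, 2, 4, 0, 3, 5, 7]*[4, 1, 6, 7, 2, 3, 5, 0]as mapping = [0→5, 1→1, 2→6, 3→2, 4→4, 5→7, 6→3, 7→0]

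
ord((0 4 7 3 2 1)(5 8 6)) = 6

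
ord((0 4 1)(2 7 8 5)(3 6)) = 12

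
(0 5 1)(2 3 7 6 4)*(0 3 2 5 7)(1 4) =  (0 7 6 1 3)(4 5)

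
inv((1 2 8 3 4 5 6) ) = (1 6 5 4 3 8 2) 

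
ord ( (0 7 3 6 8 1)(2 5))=6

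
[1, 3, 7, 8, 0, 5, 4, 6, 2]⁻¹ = [4, 0, 8, 1, 6, 5, 7, 2, 3]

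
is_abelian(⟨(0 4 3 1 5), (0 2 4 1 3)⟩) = no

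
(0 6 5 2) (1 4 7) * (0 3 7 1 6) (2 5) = (1 4) (2 3 7 6) 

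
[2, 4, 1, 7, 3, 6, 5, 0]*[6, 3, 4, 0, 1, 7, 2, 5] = [4, 1, 3, 5, 0, 2, 7, 6]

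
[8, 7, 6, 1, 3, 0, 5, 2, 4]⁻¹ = [5, 3, 7, 4, 8, 6, 2, 1, 0]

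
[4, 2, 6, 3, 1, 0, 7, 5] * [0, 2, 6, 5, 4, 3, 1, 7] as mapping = [0→4, 1→6, 2→1, 3→5, 4→2, 5→0, 6→7, 7→3] 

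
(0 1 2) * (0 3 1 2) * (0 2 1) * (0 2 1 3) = (0 3 2)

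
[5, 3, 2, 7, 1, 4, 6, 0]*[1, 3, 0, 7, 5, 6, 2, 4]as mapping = [0→6, 1→7, 2→0, 3→4, 4→3, 5→5, 6→2, 7→1]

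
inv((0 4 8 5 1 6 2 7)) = (0 7 2 6 1 5 8 4)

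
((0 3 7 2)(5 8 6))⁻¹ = (0 2 7 3)(5 6 8)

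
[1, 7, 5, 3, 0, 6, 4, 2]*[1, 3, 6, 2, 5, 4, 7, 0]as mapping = [0→3, 1→0, 2→4, 3→2, 4→1, 5→7, 6→5, 7→6]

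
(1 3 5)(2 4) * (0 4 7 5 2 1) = (0 4 1 3 2 7 5)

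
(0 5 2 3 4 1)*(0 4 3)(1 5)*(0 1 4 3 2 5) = (0 4)(1 3 2)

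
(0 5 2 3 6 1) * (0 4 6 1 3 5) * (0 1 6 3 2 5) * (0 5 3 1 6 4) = (0 6 2 5 3 4 1)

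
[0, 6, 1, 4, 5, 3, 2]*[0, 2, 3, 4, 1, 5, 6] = [0, 6, 2, 1, 5, 4, 3]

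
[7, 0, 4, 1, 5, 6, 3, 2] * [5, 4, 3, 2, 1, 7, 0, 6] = [6, 5, 1, 4, 7, 0, 2, 3]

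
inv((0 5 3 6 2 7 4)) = (0 4 7 2 6 3 5)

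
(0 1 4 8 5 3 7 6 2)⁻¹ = (0 2 6 7 3 5 8 4 1)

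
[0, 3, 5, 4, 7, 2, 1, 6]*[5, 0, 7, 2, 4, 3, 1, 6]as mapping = [0→5, 1→2, 2→3, 3→4, 4→6, 5→7, 6→0, 7→1]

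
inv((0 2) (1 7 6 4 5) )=(0 2) (1 5 4 6 7) 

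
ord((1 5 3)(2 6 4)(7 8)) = 6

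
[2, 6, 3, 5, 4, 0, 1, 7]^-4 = [0, 1, 2, 3, 4, 5, 6, 7]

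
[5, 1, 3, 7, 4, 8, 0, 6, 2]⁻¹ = [6, 1, 8, 2, 4, 0, 7, 3, 5]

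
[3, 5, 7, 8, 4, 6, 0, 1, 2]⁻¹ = [6, 7, 8, 0, 4, 1, 5, 2, 3]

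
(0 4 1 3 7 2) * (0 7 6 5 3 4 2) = (0 2 7) (1 4) (3 6 5) 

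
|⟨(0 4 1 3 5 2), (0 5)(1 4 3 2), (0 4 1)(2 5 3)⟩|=720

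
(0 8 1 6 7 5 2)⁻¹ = (0 2 5 7 6 1 8)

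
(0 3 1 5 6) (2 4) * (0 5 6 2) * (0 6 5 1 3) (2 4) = (1 5 4 6) 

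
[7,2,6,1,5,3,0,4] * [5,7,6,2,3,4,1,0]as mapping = [0→0,1→6,2→1,3→7,4→4,5→2,6→5,7→3]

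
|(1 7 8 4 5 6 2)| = 7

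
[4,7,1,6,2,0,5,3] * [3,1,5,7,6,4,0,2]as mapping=[0→6,1→2,2→1,3→0,4→5,5→3,6→4,7→7]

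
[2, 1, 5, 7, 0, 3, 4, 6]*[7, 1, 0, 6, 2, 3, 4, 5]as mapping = [0→0, 1→1, 2→3, 3→5, 4→7, 5→6, 6→2, 7→4]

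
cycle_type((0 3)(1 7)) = 2^2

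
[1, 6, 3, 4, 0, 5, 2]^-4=[6, 2, 4, 0, 1, 5, 3]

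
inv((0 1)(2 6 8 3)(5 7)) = (0 1)(2 3 8 6)(5 7)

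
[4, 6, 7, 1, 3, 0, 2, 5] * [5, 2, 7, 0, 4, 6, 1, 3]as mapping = [0→4, 1→1, 2→3, 3→2, 4→0, 5→5, 6→7, 7→6]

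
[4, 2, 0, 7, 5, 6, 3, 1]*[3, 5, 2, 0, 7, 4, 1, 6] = [7, 2, 3, 6, 4, 1, 0, 5]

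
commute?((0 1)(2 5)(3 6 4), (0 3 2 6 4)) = no:(0 1)(2 5)(3 6 4)*(0 3 2 6 4) = (0 1 3 4 2 5 6), (0 3 2 6 4)*(0 1)(2 5)(3 6 4) = (0 6 3 5 2 4 1)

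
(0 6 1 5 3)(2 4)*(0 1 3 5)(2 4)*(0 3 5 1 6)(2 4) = (1 3 6 5)(2 4)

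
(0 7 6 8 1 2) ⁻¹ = (0 2 1 8 6 7) 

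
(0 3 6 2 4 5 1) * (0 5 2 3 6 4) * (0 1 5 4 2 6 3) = (0 3 2 1 4 6)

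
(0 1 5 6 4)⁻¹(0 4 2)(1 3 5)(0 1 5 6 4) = (0 2 1)(3 6 5)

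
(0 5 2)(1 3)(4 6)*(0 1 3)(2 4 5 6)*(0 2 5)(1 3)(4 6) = (0 4 5 6)(1 2 3)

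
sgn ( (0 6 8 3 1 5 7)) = 1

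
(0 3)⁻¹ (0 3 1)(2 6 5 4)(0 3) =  (0 1 3)(2 6 5 4)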